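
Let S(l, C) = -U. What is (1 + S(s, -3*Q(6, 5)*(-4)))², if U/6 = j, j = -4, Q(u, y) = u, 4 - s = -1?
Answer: 625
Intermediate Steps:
s = 5 (s = 4 - 1*(-1) = 4 + 1 = 5)
U = -24 (U = 6*(-4) = -24)
S(l, C) = 24 (S(l, C) = -1*(-24) = 24)
(1 + S(s, -3*Q(6, 5)*(-4)))² = (1 + 24)² = 25² = 625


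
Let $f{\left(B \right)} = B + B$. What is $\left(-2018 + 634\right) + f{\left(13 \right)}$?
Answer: $-1358$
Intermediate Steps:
$f{\left(B \right)} = 2 B$
$\left(-2018 + 634\right) + f{\left(13 \right)} = \left(-2018 + 634\right) + 2 \cdot 13 = -1384 + 26 = -1358$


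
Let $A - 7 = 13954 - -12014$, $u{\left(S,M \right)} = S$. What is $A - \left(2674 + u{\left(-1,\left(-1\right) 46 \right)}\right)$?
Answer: $23302$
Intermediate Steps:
$A = 25975$ ($A = 7 + \left(13954 - -12014\right) = 7 + \left(13954 + 12014\right) = 7 + 25968 = 25975$)
$A - \left(2674 + u{\left(-1,\left(-1\right) 46 \right)}\right) = 25975 - 2673 = 23302$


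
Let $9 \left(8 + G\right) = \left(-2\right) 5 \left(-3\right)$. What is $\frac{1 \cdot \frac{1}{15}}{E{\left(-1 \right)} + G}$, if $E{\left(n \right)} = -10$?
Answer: $- \frac{1}{220} \approx -0.0045455$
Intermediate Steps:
$G = - \frac{14}{3}$ ($G = -8 + \frac{\left(-2\right) 5 \left(-3\right)}{9} = -8 + \frac{\left(-10\right) \left(-3\right)}{9} = -8 + \frac{1}{9} \cdot 30 = -8 + \frac{10}{3} = - \frac{14}{3} \approx -4.6667$)
$\frac{1 \cdot \frac{1}{15}}{E{\left(-1 \right)} + G} = \frac{1 \cdot \frac{1}{15}}{-10 - \frac{14}{3}} = \frac{1 \cdot \frac{1}{15}}{- \frac{44}{3}} = \left(- \frac{3}{44}\right) \frac{1}{15} = - \frac{1}{220}$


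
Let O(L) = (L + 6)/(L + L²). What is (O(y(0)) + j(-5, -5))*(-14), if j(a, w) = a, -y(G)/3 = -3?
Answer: 203/3 ≈ 67.667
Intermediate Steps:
y(G) = 9 (y(G) = -3*(-3) = 9)
O(L) = (6 + L)/(L + L²)
(O(y(0)) + j(-5, -5))*(-14) = ((6 + 9)/(9*(1 + 9)) - 5)*(-14) = ((⅑)*15/10 - 5)*(-14) = ((⅑)*(⅒)*15 - 5)*(-14) = (⅙ - 5)*(-14) = -29/6*(-14) = 203/3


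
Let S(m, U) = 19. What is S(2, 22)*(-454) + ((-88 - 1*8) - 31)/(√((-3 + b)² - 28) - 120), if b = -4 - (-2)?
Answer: -41408346/4801 + 127*I*√3/14403 ≈ -8624.9 + 0.015273*I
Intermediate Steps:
b = -2 (b = -4 - 1*(-2) = -4 + 2 = -2)
S(2, 22)*(-454) + ((-88 - 1*8) - 31)/(√((-3 + b)² - 28) - 120) = 19*(-454) + ((-88 - 1*8) - 31)/(√((-3 - 2)² - 28) - 120) = -8626 + ((-88 - 8) - 31)/(√((-5)² - 28) - 120) = -8626 + (-96 - 31)/(√(25 - 28) - 120) = -8626 - 127/(√(-3) - 120) = -8626 - 127/(I*√3 - 120) = -8626 - 127/(-120 + I*√3)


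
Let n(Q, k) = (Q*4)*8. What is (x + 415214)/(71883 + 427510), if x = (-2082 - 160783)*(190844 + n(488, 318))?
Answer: -33624692686/499393 ≈ -67331.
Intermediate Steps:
n(Q, k) = 32*Q (n(Q, k) = (4*Q)*8 = 32*Q)
x = -33625107900 (x = (-2082 - 160783)*(190844 + 32*488) = -162865*(190844 + 15616) = -162865*206460 = -33625107900)
(x + 415214)/(71883 + 427510) = (-33625107900 + 415214)/(71883 + 427510) = -33624692686/499393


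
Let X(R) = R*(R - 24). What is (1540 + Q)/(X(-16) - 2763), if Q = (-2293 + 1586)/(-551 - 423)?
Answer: -1500667/2067802 ≈ -0.72573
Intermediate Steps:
X(R) = R*(-24 + R)
Q = 707/974 (Q = -707/(-974) = -707*(-1/974) = 707/974 ≈ 0.72587)
(1540 + Q)/(X(-16) - 2763) = (1540 + 707/974)/(-16*(-24 - 16) - 2763) = 1500667/(974*(-16*(-40) - 2763)) = 1500667/(974*(640 - 2763)) = (1500667/974)/(-2123) = (1500667/974)*(-1/2123) = -1500667/2067802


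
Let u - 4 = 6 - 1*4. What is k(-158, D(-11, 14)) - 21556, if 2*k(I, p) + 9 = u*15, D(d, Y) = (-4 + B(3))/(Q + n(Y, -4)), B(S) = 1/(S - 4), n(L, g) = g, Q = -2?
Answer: -43031/2 ≈ -21516.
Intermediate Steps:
u = 6 (u = 4 + (6 - 1*4) = 4 + (6 - 4) = 4 + 2 = 6)
B(S) = 1/(-4 + S)
D(d, Y) = ⅚ (D(d, Y) = (-4 + 1/(-4 + 3))/(-2 - 4) = (-4 + 1/(-1))/(-6) = (-4 - 1)*(-⅙) = -5*(-⅙) = ⅚)
k(I, p) = 81/2 (k(I, p) = -9/2 + (6*15)/2 = -9/2 + (½)*90 = -9/2 + 45 = 81/2)
k(-158, D(-11, 14)) - 21556 = 81/2 - 21556 = -43031/2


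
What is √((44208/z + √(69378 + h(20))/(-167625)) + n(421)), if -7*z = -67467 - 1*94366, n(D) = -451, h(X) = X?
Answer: √(-29975360648544331875 - 398193679945*√69398)/258354825 ≈ 21.192*I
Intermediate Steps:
z = 23119 (z = -(-67467 - 1*94366)/7 = -(-67467 - 94366)/7 = -⅐*(-161833) = 23119)
√((44208/z + √(69378 + h(20))/(-167625)) + n(421)) = √((44208/23119 + √(69378 + 20)/(-167625)) - 451) = √((44208*(1/23119) + √69398*(-1/167625)) - 451) = √((44208/23119 - √69398/167625) - 451) = √(-10382461/23119 - √69398/167625)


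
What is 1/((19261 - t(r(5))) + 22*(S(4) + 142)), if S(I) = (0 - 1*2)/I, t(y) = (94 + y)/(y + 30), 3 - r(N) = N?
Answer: 7/156595 ≈ 4.4701e-5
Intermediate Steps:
r(N) = 3 - N
t(y) = (94 + y)/(30 + y)
S(I) = -2/I (S(I) = (0 - 2)/I = -2/I)
1/((19261 - t(r(5))) + 22*(S(4) + 142)) = 1/((19261 - (94 + (3 - 1*5))/(30 + (3 - 1*5))) + 22*(-2/4 + 142)) = 1/((19261 - (94 + (3 - 5))/(30 + (3 - 5))) + 22*(-2*¼ + 142)) = 1/((19261 - (94 - 2)/(30 - 2)) + 22*(-½ + 142)) = 1/((19261 - 92/28) + 22*(283/2)) = 1/((19261 - 92/28) + 3113) = 1/((19261 - 1*23/7) + 3113) = 1/((19261 - 23/7) + 3113) = 1/(134804/7 + 3113) = 1/(156595/7) = 7/156595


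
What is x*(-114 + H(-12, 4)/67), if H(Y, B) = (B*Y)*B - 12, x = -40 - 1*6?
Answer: 360732/67 ≈ 5384.1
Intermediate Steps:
x = -46 (x = -40 - 6 = -46)
H(Y, B) = -12 + Y*B² (H(Y, B) = Y*B² - 12 = -12 + Y*B²)
x*(-114 + H(-12, 4)/67) = -46*(-114 + (-12 - 12*4²)/67) = -46*(-114 + (-12 - 12*16)*(1/67)) = -46*(-114 + (-12 - 192)*(1/67)) = -46*(-114 - 204*1/67) = -46*(-114 - 204/67) = -46*(-7842/67) = 360732/67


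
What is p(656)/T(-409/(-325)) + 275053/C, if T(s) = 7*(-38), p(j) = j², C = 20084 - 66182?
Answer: -9955396513/6131034 ≈ -1623.8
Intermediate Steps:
C = -46098
T(s) = -266
p(656)/T(-409/(-325)) + 275053/C = 656²/(-266) + 275053/(-46098) = 430336*(-1/266) + 275053*(-1/46098) = -215168/133 - 275053/46098 = -9955396513/6131034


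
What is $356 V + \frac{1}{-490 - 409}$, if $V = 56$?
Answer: $\frac{17922463}{899} \approx 19936.0$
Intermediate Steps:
$356 V + \frac{1}{-490 - 409} = 356 \cdot 56 + \frac{1}{-490 - 409} = 19936 + \frac{1}{-899} = 19936 - \frac{1}{899} = \frac{17922463}{899}$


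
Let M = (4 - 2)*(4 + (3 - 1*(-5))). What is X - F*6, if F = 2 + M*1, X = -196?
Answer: -352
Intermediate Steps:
M = 24 (M = 2*(4 + (3 + 5)) = 2*(4 + 8) = 2*12 = 24)
F = 26 (F = 2 + 24*1 = 2 + 24 = 26)
X - F*6 = -196 - 26*6 = -196 - 1*156 = -196 - 156 = -352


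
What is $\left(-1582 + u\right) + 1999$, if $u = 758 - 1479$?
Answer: $-304$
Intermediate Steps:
$u = -721$ ($u = 758 - 1479 = -721$)
$\left(-1582 + u\right) + 1999 = \left(-1582 - 721\right) + 1999 = -2303 + 1999 = -304$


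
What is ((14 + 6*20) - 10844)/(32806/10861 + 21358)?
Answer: -58160655/116001022 ≈ -0.50138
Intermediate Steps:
((14 + 6*20) - 10844)/(32806/10861 + 21358) = ((14 + 120) - 10844)/(32806*(1/10861) + 21358) = (134 - 10844)/(32806/10861 + 21358) = -10710/232002044/10861 = -10710*10861/232002044 = -58160655/116001022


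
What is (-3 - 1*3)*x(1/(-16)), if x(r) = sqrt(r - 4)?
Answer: -3*I*sqrt(65)/2 ≈ -12.093*I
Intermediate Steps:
x(r) = sqrt(-4 + r)
(-3 - 1*3)*x(1/(-16)) = (-3 - 1*3)*sqrt(-4 + 1/(-16)) = (-3 - 3)*sqrt(-4 - 1/16) = -3*I*sqrt(65)/2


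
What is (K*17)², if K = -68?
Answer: 1336336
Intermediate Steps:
(K*17)² = (-68*17)² = (-1156)² = 1336336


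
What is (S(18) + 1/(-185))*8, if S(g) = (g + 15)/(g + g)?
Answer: 4046/555 ≈ 7.2901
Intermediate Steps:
S(g) = (15 + g)/(2*g) (S(g) = (15 + g)/((2*g)) = (15 + g)*(1/(2*g)) = (15 + g)/(2*g))
(S(18) + 1/(-185))*8 = ((½)*(15 + 18)/18 + 1/(-185))*8 = ((½)*(1/18)*33 - 1/185)*8 = (11/12 - 1/185)*8 = (2023/2220)*8 = 4046/555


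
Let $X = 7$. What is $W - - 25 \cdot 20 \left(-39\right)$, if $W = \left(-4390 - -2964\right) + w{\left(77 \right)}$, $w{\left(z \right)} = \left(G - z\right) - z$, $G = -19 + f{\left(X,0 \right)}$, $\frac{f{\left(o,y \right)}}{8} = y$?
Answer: $-21099$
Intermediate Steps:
$f{\left(o,y \right)} = 8 y$
$G = -19$ ($G = -19 + 8 \cdot 0 = -19 + 0 = -19$)
$w{\left(z \right)} = -19 - 2 z$ ($w{\left(z \right)} = \left(-19 - z\right) - z = -19 - 2 z$)
$W = -1599$ ($W = \left(-4390 - -2964\right) - 173 = \left(-4390 + 2964\right) - 173 = -1426 - 173 = -1599$)
$W - - 25 \cdot 20 \left(-39\right) = -1599 - - 25 \cdot 20 \left(-39\right) = -1599 - \left(-25\right) \left(-780\right) = -1599 - 19500 = -21099$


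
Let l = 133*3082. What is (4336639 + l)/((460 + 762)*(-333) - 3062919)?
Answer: -949309/693969 ≈ -1.3679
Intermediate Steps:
l = 409906
(4336639 + l)/((460 + 762)*(-333) - 3062919) = (4336639 + 409906)/((460 + 762)*(-333) - 3062919) = 4746545/(1222*(-333) - 3062919) = 4746545/(-406926 - 3062919) = 4746545/(-3469845) = 4746545*(-1/3469845) = -949309/693969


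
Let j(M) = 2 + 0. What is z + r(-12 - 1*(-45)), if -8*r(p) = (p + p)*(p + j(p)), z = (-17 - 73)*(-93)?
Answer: 32325/4 ≈ 8081.3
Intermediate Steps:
j(M) = 2
z = 8370 (z = -90*(-93) = 8370)
r(p) = -p*(2 + p)/4 (r(p) = -(p + p)*(p + 2)/8 = -2*p*(2 + p)/8 = -p*(2 + p)/4)
z + r(-12 - 1*(-45)) = 8370 - (-12 - 1*(-45))*(2 + (-12 - 1*(-45)))/4 = 8370 - (-12 + 45)*(2 + (-12 + 45))/4 = 8370 - ¼*33*(2 + 33) = 8370 - ¼*33*35 = 8370 - 1155/4 = 32325/4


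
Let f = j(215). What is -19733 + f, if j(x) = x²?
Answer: 26492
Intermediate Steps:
f = 46225 (f = 215² = 46225)
-19733 + f = -19733 + 46225 = 26492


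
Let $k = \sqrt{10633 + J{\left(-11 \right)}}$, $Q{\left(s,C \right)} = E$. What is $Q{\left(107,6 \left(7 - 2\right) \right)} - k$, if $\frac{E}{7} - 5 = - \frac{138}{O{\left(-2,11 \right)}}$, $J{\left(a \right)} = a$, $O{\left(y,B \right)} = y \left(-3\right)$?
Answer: $-126 - \sqrt{10622} \approx -229.06$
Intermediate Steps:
$O{\left(y,B \right)} = - 3 y$
$E = -126$ ($E = 35 + 7 \left(- \frac{138}{\left(-3\right) \left(-2\right)}\right) = 35 + 7 \left(- \frac{138}{6}\right) = 35 + 7 \left(\left(-138\right) \frac{1}{6}\right) = 35 + 7 \left(-23\right) = 35 - 161 = -126$)
$Q{\left(s,C \right)} = -126$
$k = \sqrt{10622}$ ($k = \sqrt{10633 - 11} = \sqrt{10622} \approx 103.06$)
$Q{\left(107,6 \left(7 - 2\right) \right)} - k = -126 - \sqrt{10622}$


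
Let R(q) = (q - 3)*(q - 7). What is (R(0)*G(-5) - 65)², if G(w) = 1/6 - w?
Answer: 7569/4 ≈ 1892.3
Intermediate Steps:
R(q) = (-7 + q)*(-3 + q) (R(q) = (-3 + q)*(-7 + q) = (-7 + q)*(-3 + q))
G(w) = ⅙ - w
(R(0)*G(-5) - 65)² = ((21 + 0² - 10*0)*(⅙ - 1*(-5)) - 65)² = ((21 + 0 + 0)*(⅙ + 5) - 65)² = (21*(31/6) - 65)² = (217/2 - 65)² = (87/2)² = 7569/4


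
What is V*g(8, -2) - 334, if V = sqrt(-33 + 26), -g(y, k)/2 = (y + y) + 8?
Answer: -334 - 48*I*sqrt(7) ≈ -334.0 - 127.0*I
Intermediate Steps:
g(y, k) = -16 - 4*y (g(y, k) = -2*((y + y) + 8) = -2*(2*y + 8) = -2*(8 + 2*y) = -16 - 4*y)
V = I*sqrt(7) (V = sqrt(-7) = I*sqrt(7) ≈ 2.6458*I)
V*g(8, -2) - 334 = (I*sqrt(7))*(-16 - 4*8) - 334 = (I*sqrt(7))*(-16 - 32) - 334 = (I*sqrt(7))*(-48) - 334 = -48*I*sqrt(7) - 334 = -334 - 48*I*sqrt(7)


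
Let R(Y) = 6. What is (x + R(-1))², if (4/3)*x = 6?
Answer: 441/4 ≈ 110.25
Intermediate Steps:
x = 9/2 (x = (¾)*6 = 9/2 ≈ 4.5000)
(x + R(-1))² = (9/2 + 6)² = (21/2)² = 441/4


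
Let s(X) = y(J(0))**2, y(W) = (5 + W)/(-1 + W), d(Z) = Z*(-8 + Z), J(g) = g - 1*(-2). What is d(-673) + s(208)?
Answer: 458362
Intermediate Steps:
J(g) = 2 + g (J(g) = g + 2 = 2 + g)
y(W) = (5 + W)/(-1 + W)
s(X) = 49 (s(X) = ((5 + (2 + 0))/(-1 + (2 + 0)))**2 = ((5 + 2)/(-1 + 2))**2 = (7/1)**2 = (1*7)**2 = 7**2 = 49)
d(-673) + s(208) = -673*(-8 - 673) + 49 = -673*(-681) + 49 = 458313 + 49 = 458362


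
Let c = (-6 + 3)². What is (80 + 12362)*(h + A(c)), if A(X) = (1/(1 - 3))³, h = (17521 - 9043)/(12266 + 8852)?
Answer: 145279013/42236 ≈ 3439.7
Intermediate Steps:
c = 9 (c = (-3)² = 9)
h = 4239/10559 (h = 8478/21118 = 8478*(1/21118) = 4239/10559 ≈ 0.40146)
A(X) = -⅛ (A(X) = (1/(-2))³ = (-½)³ = -⅛)
(80 + 12362)*(h + A(c)) = (80 + 12362)*(4239/10559 - ⅛) = 12442*(23353/84472) = 145279013/42236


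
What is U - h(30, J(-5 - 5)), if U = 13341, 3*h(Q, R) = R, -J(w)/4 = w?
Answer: 39983/3 ≈ 13328.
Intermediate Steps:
J(w) = -4*w
h(Q, R) = R/3
U - h(30, J(-5 - 5)) = 13341 - (-4*(-5 - 5))/3 = 13341 - (-4*(-10))/3 = 13341 - 40/3 = 39983/3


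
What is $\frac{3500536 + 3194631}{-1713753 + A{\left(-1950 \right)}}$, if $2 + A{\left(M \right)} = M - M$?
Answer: $- \frac{6695167}{1713755} \approx -3.9067$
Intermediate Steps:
$A{\left(M \right)} = -2$ ($A{\left(M \right)} = -2 + \left(M - M\right) = -2 + 0 = -2$)
$\frac{3500536 + 3194631}{-1713753 + A{\left(-1950 \right)}} = \frac{3500536 + 3194631}{-1713753 - 2} = \frac{6695167}{-1713755} = 6695167 \left(- \frac{1}{1713755}\right) = - \frac{6695167}{1713755}$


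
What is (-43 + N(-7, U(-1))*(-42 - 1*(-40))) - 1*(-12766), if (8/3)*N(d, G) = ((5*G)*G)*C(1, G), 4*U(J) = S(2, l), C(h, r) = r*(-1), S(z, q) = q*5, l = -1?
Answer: 3255213/256 ≈ 12716.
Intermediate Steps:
S(z, q) = 5*q
C(h, r) = -r
U(J) = -5/4 (U(J) = (5*(-1))/4 = (¼)*(-5) = -5/4)
N(d, G) = -15*G³/8 (N(d, G) = 3*(((5*G)*G)*(-G))/8 = 3*((5*G²)*(-G))/8 = 3*(-5*G³)/8 = -15*G³/8)
(-43 + N(-7, U(-1))*(-42 - 1*(-40))) - 1*(-12766) = (-43 + (-15*(-5/4)³/8)*(-42 - 1*(-40))) - 1*(-12766) = (-43 + (-15/8*(-125/64))*(-42 + 40)) + 12766 = (-43 + (1875/512)*(-2)) + 12766 = (-43 - 1875/256) + 12766 = -12883/256 + 12766 = 3255213/256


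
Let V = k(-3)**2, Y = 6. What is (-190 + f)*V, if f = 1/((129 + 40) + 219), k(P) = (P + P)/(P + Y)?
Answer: -73719/97 ≈ -759.99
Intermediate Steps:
k(P) = 2*P/(6 + P) (k(P) = (P + P)/(P + 6) = (2*P)/(6 + P) = 2*P/(6 + P))
V = 4 (V = (2*(-3)/(6 - 3))**2 = (2*(-3)/3)**2 = (2*(-3)*(1/3))**2 = (-2)**2 = 4)
f = 1/388 (f = 1/(169 + 219) = 1/388 ≈ 0.0025773)
(-190 + f)*V = (-190 + 1/388)*4 = -73719/388*4 = -73719/97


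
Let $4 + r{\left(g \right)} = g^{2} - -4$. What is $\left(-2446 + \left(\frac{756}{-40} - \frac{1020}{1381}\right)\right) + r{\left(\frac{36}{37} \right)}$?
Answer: $- \frac{46597194301}{18905890} \approx -2464.7$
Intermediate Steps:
$r{\left(g \right)} = g^{2}$ ($r{\left(g \right)} = -4 + \left(g^{2} - -4\right) = -4 + \left(g^{2} + 4\right) = -4 + \left(4 + g^{2}\right) = g^{2}$)
$\left(-2446 + \left(\frac{756}{-40} - \frac{1020}{1381}\right)\right) + r{\left(\frac{36}{37} \right)} = \left(-2446 + \left(\frac{756}{-40} - \frac{1020}{1381}\right)\right) + \left(\frac{36}{37}\right)^{2} = \left(-2446 + \left(756 \left(- \frac{1}{40}\right) - \frac{1020}{1381}\right)\right) + \left(36 \cdot \frac{1}{37}\right)^{2} = \left(-2446 - \frac{271209}{13810}\right) + \left(\frac{36}{37}\right)^{2} = \left(-2446 - \frac{271209}{13810}\right) + \frac{1296}{1369} = - \frac{34050469}{13810} + \frac{1296}{1369} = - \frac{46597194301}{18905890}$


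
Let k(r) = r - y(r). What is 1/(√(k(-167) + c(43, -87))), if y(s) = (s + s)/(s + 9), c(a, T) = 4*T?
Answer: -I*√806827/20426 ≈ -0.043975*I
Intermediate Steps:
y(s) = 2*s/(9 + s) (y(s) = (2*s)/(9 + s) = 2*s/(9 + s))
k(r) = r - 2*r/(9 + r)
1/(√(k(-167) + c(43, -87))) = 1/(√(-167*(7 - 167)/(9 - 167) + 4*(-87))) = 1/(√(-167*(-160)/(-158) - 348)) = 1/(√(-167*(-1/158)*(-160) - 348)) = 1/(√(-13360/79 - 348)) = 1/(√(-40852/79)) = 1/(2*I*√806827/79) = -I*√806827/20426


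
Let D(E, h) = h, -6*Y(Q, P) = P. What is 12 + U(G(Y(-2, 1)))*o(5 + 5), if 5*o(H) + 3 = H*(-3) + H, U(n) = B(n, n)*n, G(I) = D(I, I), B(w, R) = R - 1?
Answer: 1999/180 ≈ 11.106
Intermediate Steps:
B(w, R) = -1 + R
Y(Q, P) = -P/6
G(I) = I
U(n) = n*(-1 + n) (U(n) = (-1 + n)*n = n*(-1 + n))
o(H) = -⅗ - 2*H/5 (o(H) = -⅗ + (H*(-3) + H)/5 = -⅗ + (-3*H + H)/5 = -⅗ + (-2*H)/5 = -⅗ - 2*H/5)
12 + U(G(Y(-2, 1)))*o(5 + 5) = 12 + ((-⅙*1)*(-1 - ⅙*1))*(-⅗ - 2*(5 + 5)/5) = 12 + (-(-1 - ⅙)/6)*(-⅗ - ⅖*10) = 12 + (-⅙*(-7/6))*(-⅗ - 4) = 12 + (7/36)*(-23/5) = 12 - 161/180 = 1999/180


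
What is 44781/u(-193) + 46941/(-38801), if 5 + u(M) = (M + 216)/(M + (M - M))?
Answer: -335393060841/38335388 ≈ -8748.9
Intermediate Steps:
u(M) = -5 + (216 + M)/M (u(M) = -5 + (M + 216)/(M + (M - M)) = -5 + (216 + M)/(M + 0) = -5 + (216 + M)/M)
44781/u(-193) + 46941/(-38801) = 44781/(-4 + 216/(-193)) + 46941/(-38801) = 44781/(-4 + 216*(-1/193)) + 46941*(-1/38801) = 44781/(-4 - 216/193) - 46941/38801 = 44781/(-988/193) - 46941/38801 = 44781*(-193/988) - 46941/38801 = -8642733/988 - 46941/38801 = -335393060841/38335388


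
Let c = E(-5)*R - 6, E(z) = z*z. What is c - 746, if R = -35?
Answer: -1627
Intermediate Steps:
E(z) = z²
c = -881 (c = (-5)²*(-35) - 6 = 25*(-35) - 6 = -875 - 6 = -881)
c - 746 = -881 - 746 = -1627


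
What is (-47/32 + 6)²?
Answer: 21025/1024 ≈ 20.532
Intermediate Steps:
(-47/32 + 6)² = (145/32)² = 21025/1024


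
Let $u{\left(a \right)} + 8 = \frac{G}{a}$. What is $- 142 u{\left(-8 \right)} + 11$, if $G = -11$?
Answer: $\frac{3807}{4} \approx 951.75$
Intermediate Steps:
$u{\left(a \right)} = -8 - \frac{11}{a}$
$- 142 u{\left(-8 \right)} + 11 = - 142 \left(-8 - \frac{11}{-8}\right) + 11 = - 142 \left(-8 - - \frac{11}{8}\right) + 11 = - 142 \left(-8 + \frac{11}{8}\right) + 11 = \left(-142\right) \left(- \frac{53}{8}\right) + 11 = \frac{3763}{4} + 11 = \frac{3807}{4}$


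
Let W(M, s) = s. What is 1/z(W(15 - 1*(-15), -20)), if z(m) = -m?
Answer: 1/20 ≈ 0.050000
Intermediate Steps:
1/z(W(15 - 1*(-15), -20)) = 1/(-1*(-20)) = 1/20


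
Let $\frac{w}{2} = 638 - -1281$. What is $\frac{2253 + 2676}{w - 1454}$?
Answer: $\frac{4929}{2384} \approx 2.0675$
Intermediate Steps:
$w = 3838$ ($w = 2 \left(638 - -1281\right) = 2 \left(638 + 1281\right) = 2 \cdot 1919 = 3838$)
$\frac{2253 + 2676}{w - 1454} = \frac{2253 + 2676}{3838 - 1454} = \frac{4929}{2384}$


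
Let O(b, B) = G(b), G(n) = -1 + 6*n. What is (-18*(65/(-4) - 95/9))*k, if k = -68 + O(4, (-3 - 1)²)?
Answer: -43425/2 ≈ -21713.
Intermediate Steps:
O(b, B) = -1 + 6*b
k = -45 (k = -68 + (-1 + 6*4) = -68 + (-1 + 24) = -68 + 23 = -45)
(-18*(65/(-4) - 95/9))*k = -18*(65/(-4) - 95/9)*(-45) = -18*(65*(-¼) - 95*⅑)*(-45) = -18*(-65/4 - 95/9)*(-45) = -18*(-965/36)*(-45) = (965/2)*(-45) = -43425/2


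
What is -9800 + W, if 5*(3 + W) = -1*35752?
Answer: -84767/5 ≈ -16953.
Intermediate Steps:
W = -35767/5 (W = -3 + (-1*35752)/5 = -3 + (⅕)*(-35752) = -3 - 35752/5 = -35767/5 ≈ -7153.4)
-9800 + W = -9800 - 35767/5 = -84767/5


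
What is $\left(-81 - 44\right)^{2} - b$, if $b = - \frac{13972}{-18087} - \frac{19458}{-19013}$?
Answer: $\frac{5372634460393}{343888131} \approx 15623.0$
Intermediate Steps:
$b = \frac{617586482}{343888131}$ ($b = \left(-13972\right) \left(- \frac{1}{18087}\right) - - \frac{19458}{19013} = \frac{13972}{18087} + \frac{19458}{19013} = \frac{617586482}{343888131} \approx 1.7959$)
$\left(-81 - 44\right)^{2} - b = \left(-81 - 44\right)^{2} - \frac{617586482}{343888131} = \left(-125\right)^{2} - \frac{617586482}{343888131} = 15625 - \frac{617586482}{343888131} = \frac{5372634460393}{343888131}$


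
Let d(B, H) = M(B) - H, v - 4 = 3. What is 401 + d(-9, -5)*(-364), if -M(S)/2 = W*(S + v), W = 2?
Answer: -4331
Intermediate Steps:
v = 7 (v = 4 + 3 = 7)
M(S) = -28 - 4*S (M(S) = -4*(S + 7) = -4*(7 + S) = -2*(14 + 2*S) = -28 - 4*S)
d(B, H) = -28 - H - 4*B (d(B, H) = (-28 - 4*B) - H = -28 - H - 4*B)
401 + d(-9, -5)*(-364) = 401 + (-28 - 1*(-5) - 4*(-9))*(-364) = 401 + (-28 + 5 + 36)*(-364) = 401 + 13*(-364) = 401 - 4732 = -4331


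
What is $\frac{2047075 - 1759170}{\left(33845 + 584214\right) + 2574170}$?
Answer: $\frac{287905}{3192229} \approx 0.090189$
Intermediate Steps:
$\frac{2047075 - 1759170}{\left(33845 + 584214\right) + 2574170} = \frac{287905}{618059 + 2574170} = \frac{287905}{3192229}$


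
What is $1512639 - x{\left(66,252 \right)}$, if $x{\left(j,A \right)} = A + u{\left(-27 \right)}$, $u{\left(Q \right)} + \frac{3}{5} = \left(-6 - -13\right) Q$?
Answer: $\frac{7562883}{5} \approx 1.5126 \cdot 10^{6}$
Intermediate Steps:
$u{\left(Q \right)} = - \frac{3}{5} + 7 Q$ ($u{\left(Q \right)} = - \frac{3}{5} + \left(-6 - -13\right) Q = - \frac{3}{5} + \left(-6 + 13\right) Q = - \frac{3}{5} + 7 Q$)
$x{\left(j,A \right)} = - \frac{948}{5} + A$ ($x{\left(j,A \right)} = A + \left(- \frac{3}{5} + 7 \left(-27\right)\right) = A - \frac{948}{5} = - \frac{948}{5} + A$)
$1512639 - x{\left(66,252 \right)} = 1512639 - \left(- \frac{948}{5} + 252\right) = 1512639 - \frac{312}{5} = \frac{7562883}{5}$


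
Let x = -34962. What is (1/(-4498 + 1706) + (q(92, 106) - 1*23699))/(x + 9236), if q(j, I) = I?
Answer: 65871657/71826992 ≈ 0.91709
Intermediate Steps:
(1/(-4498 + 1706) + (q(92, 106) - 1*23699))/(x + 9236) = (1/(-4498 + 1706) + (106 - 1*23699))/(-34962 + 9236) = (1/(-2792) + (106 - 23699))/(-25726) = (-1/2792 - 23593)*(-1/25726) = -65871657/2792*(-1/25726) = 65871657/71826992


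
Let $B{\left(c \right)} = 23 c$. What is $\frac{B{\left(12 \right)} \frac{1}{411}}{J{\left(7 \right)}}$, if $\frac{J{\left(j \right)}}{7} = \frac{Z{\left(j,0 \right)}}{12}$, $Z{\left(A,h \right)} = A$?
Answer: $\frac{1104}{6713} \approx 0.16446$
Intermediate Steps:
$J{\left(j \right)} = \frac{7 j}{12}$ ($J{\left(j \right)} = 7 \frac{j}{12} = \frac{7 j}{12}$)
$\frac{B{\left(12 \right)} \frac{1}{411}}{J{\left(7 \right)}} = \frac{23 \cdot 12 \cdot \frac{1}{411}}{\frac{7}{12} \cdot 7} = \frac{276 \cdot \frac{1}{411}}{\frac{49}{12}} = \frac{92}{137} \cdot \frac{12}{49} = \frac{1104}{6713}$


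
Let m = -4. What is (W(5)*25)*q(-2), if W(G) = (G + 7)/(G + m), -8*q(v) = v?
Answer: 75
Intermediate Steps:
q(v) = -v/8
W(G) = (7 + G)/(-4 + G) (W(G) = (G + 7)/(G - 4) = (7 + G)/(-4 + G))
(W(5)*25)*q(-2) = (((7 + 5)/(-4 + 5))*25)*(-1/8*(-2)) = ((12/1)*25)*(1/4) = ((1*12)*25)*(1/4) = (12*25)*(1/4) = 300*(1/4) = 75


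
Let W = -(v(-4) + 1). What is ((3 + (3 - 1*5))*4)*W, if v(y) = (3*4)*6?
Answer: -292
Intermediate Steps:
v(y) = 72 (v(y) = 12*6 = 72)
W = -73 (W = -(72 + 1) = -1*73 = -73)
((3 + (3 - 1*5))*4)*W = ((3 + (3 - 1*5))*4)*(-73) = ((3 + (3 - 5))*4)*(-73) = ((3 - 2)*4)*(-73) = (1*4)*(-73) = 4*(-73) = -292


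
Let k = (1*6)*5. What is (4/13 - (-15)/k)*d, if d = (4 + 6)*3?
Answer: 315/13 ≈ 24.231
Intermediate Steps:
k = 30 (k = 6*5 = 30)
d = 30 (d = 10*3 = 30)
(4/13 - (-15)/k)*d = (4/13 - (-15)/30)*30 = (4*(1/13) - (-15)/30)*30 = (4/13 - 3*(-⅙))*30 = (4/13 + ½)*30 = (21/26)*30 = 315/13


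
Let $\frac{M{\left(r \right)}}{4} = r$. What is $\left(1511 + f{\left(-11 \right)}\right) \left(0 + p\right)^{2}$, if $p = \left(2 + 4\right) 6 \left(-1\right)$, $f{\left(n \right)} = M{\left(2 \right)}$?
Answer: $1968624$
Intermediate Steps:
$M{\left(r \right)} = 4 r$
$f{\left(n \right)} = 8$ ($f{\left(n \right)} = 4 \cdot 2 = 8$)
$p = -36$ ($p = 6 \left(-6\right) = -36$)
$\left(1511 + f{\left(-11 \right)}\right) \left(0 + p\right)^{2} = \left(1511 + 8\right) \left(0 - 36\right)^{2} = 1519 \left(-36\right)^{2} = 1519 \cdot 1296 = 1968624$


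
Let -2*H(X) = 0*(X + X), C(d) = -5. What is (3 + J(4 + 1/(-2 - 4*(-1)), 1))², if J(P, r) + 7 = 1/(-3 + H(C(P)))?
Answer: 169/9 ≈ 18.778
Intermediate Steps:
H(X) = 0 (H(X) = -0*(X + X) = -0*2*X = -½*0 = 0)
J(P, r) = -22/3 (J(P, r) = -7 + 1/(-3 + 0) = -7 + 1/(-3) = -7 - ⅓ = -22/3)
(3 + J(4 + 1/(-2 - 4*(-1)), 1))² = (3 - 22/3)² = (-13/3)² = 169/9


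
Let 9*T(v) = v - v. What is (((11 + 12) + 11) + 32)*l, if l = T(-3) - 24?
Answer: -1584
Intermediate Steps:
T(v) = 0 (T(v) = (v - v)/9 = (⅑)*0 = 0)
l = -24 (l = 0 - 24 = -24)
(((11 + 12) + 11) + 32)*l = (((11 + 12) + 11) + 32)*(-24) = ((23 + 11) + 32)*(-24) = (34 + 32)*(-24) = 66*(-24) = -1584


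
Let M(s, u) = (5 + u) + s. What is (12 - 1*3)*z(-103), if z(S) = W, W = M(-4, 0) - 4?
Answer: -27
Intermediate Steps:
M(s, u) = 5 + s + u
W = -3 (W = (5 - 4 + 0) - 4 = 1 - 4 = -3)
z(S) = -3
(12 - 1*3)*z(-103) = (12 - 1*3)*(-3) = (12 - 3)*(-3) = 9*(-3) = -27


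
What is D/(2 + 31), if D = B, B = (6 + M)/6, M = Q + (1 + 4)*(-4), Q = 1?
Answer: -13/198 ≈ -0.065657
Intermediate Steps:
M = -19 (M = 1 + (1 + 4)*(-4) = 1 + 5*(-4) = 1 - 20 = -19)
B = -13/6 (B = (6 - 19)/6 = (⅙)*(-13) = -13/6 ≈ -2.1667)
D = -13/6 ≈ -2.1667
D/(2 + 31) = -13/6/(2 + 31) = -13/6/33 = (1/33)*(-13/6) = -13/198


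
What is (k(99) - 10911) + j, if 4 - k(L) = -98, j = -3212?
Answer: -14021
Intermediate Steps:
k(L) = 102 (k(L) = 4 - 1*(-98) = 4 + 98 = 102)
(k(99) - 10911) + j = (102 - 10911) - 3212 = -10809 - 3212 = -14021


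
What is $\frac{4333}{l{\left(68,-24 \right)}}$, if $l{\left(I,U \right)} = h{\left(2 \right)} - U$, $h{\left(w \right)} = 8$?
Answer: $\frac{4333}{32} \approx 135.41$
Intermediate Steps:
$l{\left(I,U \right)} = 8 - U$
$\frac{4333}{l{\left(68,-24 \right)}} = \frac{4333}{8 - -24} = \frac{4333}{8 + 24} = \frac{4333}{32}$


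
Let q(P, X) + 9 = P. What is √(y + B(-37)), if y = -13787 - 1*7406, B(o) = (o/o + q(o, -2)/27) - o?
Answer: I*√1713693/9 ≈ 145.45*I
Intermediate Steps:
q(P, X) = -9 + P
B(o) = ⅔ - 26*o/27 (B(o) = (o/o + (-9 + o)/27) - o = (1 + (-9 + o)*(1/27)) - o = (1 + (-⅓ + o/27)) - o = (⅔ + o/27) - o = ⅔ - 26*o/27)
y = -21193 (y = -13787 - 7406 = -21193)
√(y + B(-37)) = √(-21193 + (⅔ - 26/27*(-37))) = √(-21193 + (⅔ + 962/27)) = √(-21193 + 980/27) = √(-571231/27) = I*√1713693/9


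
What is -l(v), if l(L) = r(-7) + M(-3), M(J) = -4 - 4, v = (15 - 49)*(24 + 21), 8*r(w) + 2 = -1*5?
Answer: 71/8 ≈ 8.8750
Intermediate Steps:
r(w) = -7/8 (r(w) = -1/4 + (-1*5)/8 = -1/4 + (1/8)*(-5) = -1/4 - 5/8 = -7/8)
v = -1530 (v = -34*45 = -1530)
M(J) = -8
l(L) = -71/8 (l(L) = -7/8 - 8 = -71/8)
-l(v) = -1*(-71/8) = 71/8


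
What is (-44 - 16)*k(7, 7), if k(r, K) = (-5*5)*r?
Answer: 10500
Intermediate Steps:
k(r, K) = -25*r
(-44 - 16)*k(7, 7) = (-44 - 16)*(-25*7) = -60*(-175) = 10500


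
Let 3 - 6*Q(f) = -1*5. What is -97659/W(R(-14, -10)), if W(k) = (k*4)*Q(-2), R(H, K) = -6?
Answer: 97659/32 ≈ 3051.8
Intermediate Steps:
Q(f) = 4/3 (Q(f) = ½ - (-1)*5/6 = ½ - ⅙*(-5) = ½ + ⅚ = 4/3)
W(k) = 16*k/3 (W(k) = (k*4)*(4/3) = (4*k)*(4/3) = 16*k/3)
-97659/W(R(-14, -10)) = -97659/((16/3)*(-6)) = -97659/(-32) = -97659*(-1/32) = 97659/32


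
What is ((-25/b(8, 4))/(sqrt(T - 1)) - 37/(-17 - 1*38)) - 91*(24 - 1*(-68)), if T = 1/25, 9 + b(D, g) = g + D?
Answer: -460423/55 + 125*I*sqrt(6)/36 ≈ -8371.3 + 8.5052*I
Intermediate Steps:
b(D, g) = -9 + D + g (b(D, g) = -9 + (g + D) = -9 + (D + g) = -9 + D + g)
T = 1/25 ≈ 0.040000
((-25/b(8, 4))/(sqrt(T - 1)) - 37/(-17 - 1*38)) - 91*(24 - 1*(-68)) = ((-25/(-9 + 8 + 4))/(sqrt(1/25 - 1)) - 37/(-17 - 1*38)) - 91*(24 - 1*(-68)) = ((-25/3)/(sqrt(-24/25)) - 37/(-17 - 38)) - 91*(24 + 68) = ((-25*1/3)/((2*I*sqrt(6)/5)) - 37/(-55)) - 91*92 = (-(-125)*I*sqrt(6)/36 - 37*(-1/55)) - 8372 = (125*I*sqrt(6)/36 + 37/55) - 8372 = (37/55 + 125*I*sqrt(6)/36) - 8372 = -460423/55 + 125*I*sqrt(6)/36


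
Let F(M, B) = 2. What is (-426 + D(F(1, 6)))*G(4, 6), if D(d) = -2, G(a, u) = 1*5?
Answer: -2140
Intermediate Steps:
G(a, u) = 5
(-426 + D(F(1, 6)))*G(4, 6) = (-426 - 2)*5 = -428*5 = -2140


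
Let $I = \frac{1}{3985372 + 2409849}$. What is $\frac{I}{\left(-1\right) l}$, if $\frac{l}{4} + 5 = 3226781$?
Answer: $- \frac{1}{82543782549984} \approx -1.2115 \cdot 10^{-14}$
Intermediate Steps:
$l = 12907104$ ($l = -20 + 4 \cdot 3226781 = -20 + 12907124 = 12907104$)
$I = \frac{1}{6395221} \approx 1.5637 \cdot 10^{-7}$
$\frac{I}{\left(-1\right) l} = \frac{1}{6395221 \left(\left(-1\right) 12907104\right)} = \frac{1}{6395221 \left(-12907104\right)} = \frac{1}{6395221} \left(- \frac{1}{12907104}\right) = - \frac{1}{82543782549984}$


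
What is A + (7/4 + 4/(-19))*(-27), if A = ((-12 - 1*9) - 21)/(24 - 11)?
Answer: -44259/988 ≈ -44.797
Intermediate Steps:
A = -42/13 (A = ((-12 - 9) - 21)/13 = (-21 - 21)*(1/13) = -42*1/13 = -42/13 ≈ -3.2308)
A + (7/4 + 4/(-19))*(-27) = -42/13 + (7/4 + 4/(-19))*(-27) = -42/13 + (7*(¼) + 4*(-1/19))*(-27) = -42/13 + (7/4 - 4/19)*(-27) = -42/13 + (117/76)*(-27) = -42/13 - 3159/76 = -44259/988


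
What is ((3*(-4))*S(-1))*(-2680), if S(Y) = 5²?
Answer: 804000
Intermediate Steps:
S(Y) = 25
((3*(-4))*S(-1))*(-2680) = ((3*(-4))*25)*(-2680) = -12*25*(-2680) = -300*(-2680) = 804000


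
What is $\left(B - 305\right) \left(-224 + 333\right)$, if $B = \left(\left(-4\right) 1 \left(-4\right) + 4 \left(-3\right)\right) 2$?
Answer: $-32373$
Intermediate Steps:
$B = 8$ ($B = \left(\left(-4\right) \left(-4\right) - 12\right) 2 = \left(16 - 12\right) 2 = 4 \cdot 2 = 8$)
$\left(B - 305\right) \left(-224 + 333\right) = \left(8 - 305\right) \left(-224 + 333\right) = \left(-297\right) 109 = -32373$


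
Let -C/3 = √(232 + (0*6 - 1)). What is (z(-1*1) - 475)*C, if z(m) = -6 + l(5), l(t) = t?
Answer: 1428*√231 ≈ 21704.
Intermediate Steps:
z(m) = -1 (z(m) = -6 + 5 = -1)
C = -3*√231 (C = -3*√(232 + (0*6 - 1)) = -3*√(232 + (0 - 1)) = -3*√(232 - 1) = -3*√231 ≈ -45.596)
(z(-1*1) - 475)*C = (-1 - 475)*(-3*√231) = -(-1428)*√231 = 1428*√231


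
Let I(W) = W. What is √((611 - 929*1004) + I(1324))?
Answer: I*√930781 ≈ 964.77*I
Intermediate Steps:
√((611 - 929*1004) + I(1324)) = √((611 - 929*1004) + 1324) = √((611 - 932716) + 1324) = √(-932105 + 1324) = √(-930781) = I*√930781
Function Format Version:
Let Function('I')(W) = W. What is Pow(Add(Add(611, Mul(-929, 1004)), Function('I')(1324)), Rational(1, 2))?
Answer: Mul(I, Pow(930781, Rational(1, 2))) ≈ Mul(964.77, I)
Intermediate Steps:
Pow(Add(Add(611, Mul(-929, 1004)), Function('I')(1324)), Rational(1, 2)) = Pow(Add(Add(611, Mul(-929, 1004)), 1324), Rational(1, 2)) = Pow(Add(Add(611, -932716), 1324), Rational(1, 2)) = Pow(Add(-932105, 1324), Rational(1, 2)) = Pow(-930781, Rational(1, 2)) = Mul(I, Pow(930781, Rational(1, 2)))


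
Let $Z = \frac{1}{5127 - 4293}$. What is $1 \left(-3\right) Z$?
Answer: $- \frac{1}{278} \approx -0.0035971$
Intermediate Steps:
$Z = \frac{1}{834}$ ($Z = \frac{1}{5127 - 4293} = \frac{1}{834} \approx 0.001199$)
$1 \left(-3\right) Z = 1 \left(-3\right) \frac{1}{834} = \left(-3\right) \frac{1}{834} = - \frac{1}{278}$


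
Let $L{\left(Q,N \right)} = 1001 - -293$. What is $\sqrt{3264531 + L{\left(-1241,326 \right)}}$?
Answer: $5 \sqrt{130633} \approx 1807.2$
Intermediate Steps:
$L{\left(Q,N \right)} = 1294$ ($L{\left(Q,N \right)} = 1001 + 293 = 1294$)
$\sqrt{3264531 + L{\left(-1241,326 \right)}} = \sqrt{3264531 + 1294} = \sqrt{3265825} = 5 \sqrt{130633}$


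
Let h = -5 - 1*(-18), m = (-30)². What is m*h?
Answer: 11700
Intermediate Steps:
m = 900
h = 13 (h = -5 + 18 = 13)
m*h = 900*13 = 11700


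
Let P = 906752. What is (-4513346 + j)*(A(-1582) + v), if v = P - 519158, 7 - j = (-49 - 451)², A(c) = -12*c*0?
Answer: -1846241616366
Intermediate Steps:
A(c) = 0
j = -249993 (j = 7 - (-49 - 451)² = 7 - 1*(-500)² = 7 - 1*250000 = 7 - 250000 = -249993)
v = 387594 (v = 906752 - 519158 = 387594)
(-4513346 + j)*(A(-1582) + v) = (-4513346 - 249993)*(0 + 387594) = -4763339*387594 = -1846241616366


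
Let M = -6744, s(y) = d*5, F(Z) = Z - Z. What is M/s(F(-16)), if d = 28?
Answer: -1686/35 ≈ -48.171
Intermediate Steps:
F(Z) = 0
s(y) = 140 (s(y) = 28*5 = 140)
M/s(F(-16)) = -6744/140 = -6744*1/140 = -1686/35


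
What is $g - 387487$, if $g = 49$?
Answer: $-387438$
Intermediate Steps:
$g - 387487 = 49 - 387487 = -387438$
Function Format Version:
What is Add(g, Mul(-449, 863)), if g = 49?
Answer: -387438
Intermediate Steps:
Add(g, Mul(-449, 863)) = Add(49, Mul(-449, 863)) = Add(49, -387487) = -387438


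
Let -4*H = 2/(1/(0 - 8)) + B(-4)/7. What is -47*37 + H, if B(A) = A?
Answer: -12144/7 ≈ -1734.9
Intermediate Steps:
H = 29/7 (H = -(2/(1/(0 - 8)) - 4/7)/4 = -(2/(1/(-8)) - 4*1/7)/4 = -(2/(-1/8) - 4/7)/4 = -(2*(-8) - 4/7)/4 = -(-16 - 4/7)/4 = -1/4*(-116/7) = 29/7 ≈ 4.1429)
-47*37 + H = -47*37 + 29/7 = -1739 + 29/7 = -12144/7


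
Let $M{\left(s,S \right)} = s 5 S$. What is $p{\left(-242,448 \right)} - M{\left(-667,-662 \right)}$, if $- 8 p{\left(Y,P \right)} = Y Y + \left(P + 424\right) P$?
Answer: $- \frac{4527845}{2} \approx -2.2639 \cdot 10^{6}$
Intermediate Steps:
$M{\left(s,S \right)} = 5 S s$ ($M{\left(s,S \right)} = 5 s S = 5 S s$)
$p{\left(Y,P \right)} = - \frac{Y^{2}}{8} - \frac{P \left(424 + P\right)}{8}$ ($p{\left(Y,P \right)} = - \frac{Y Y + \left(P + 424\right) P}{8} = - \frac{Y^{2} + \left(424 + P\right) P}{8} = - \frac{Y^{2} + P \left(424 + P\right)}{8} = - \frac{Y^{2}}{8} - \frac{P \left(424 + P\right)}{8}$)
$p{\left(-242,448 \right)} - M{\left(-667,-662 \right)} = \left(\left(-53\right) 448 - \frac{448^{2}}{8} - \frac{\left(-242\right)^{2}}{8}\right) - 5 \left(-662\right) \left(-667\right) = \left(-23744 - 25088 - \frac{14641}{2}\right) - 2207770 = - \frac{112305}{2} - 2207770 = - \frac{4527845}{2}$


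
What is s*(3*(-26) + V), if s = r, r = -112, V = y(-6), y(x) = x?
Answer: 9408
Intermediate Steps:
V = -6
s = -112
s*(3*(-26) + V) = -112*(3*(-26) - 6) = -112*(-78 - 6) = -112*(-84) = 9408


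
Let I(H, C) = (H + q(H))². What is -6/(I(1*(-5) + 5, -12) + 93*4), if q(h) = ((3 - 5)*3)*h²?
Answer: -1/62 ≈ -0.016129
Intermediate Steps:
q(h) = -6*h² (q(h) = (-2*3)*h² = -6*h²)
I(H, C) = (H - 6*H²)²
-6/(I(1*(-5) + 5, -12) + 93*4) = -6/((1*(-5) + 5)²*(-1 + 6*(1*(-5) + 5))² + 93*4) = -6/((-5 + 5)²*(-1 + 6*(-5 + 5))² + 372) = -6/(0²*(-1 + 6*0)² + 372) = -6/(0*(-1 + 0)² + 372) = -6/(0*(-1)² + 372) = -6/(0*1 + 372) = -6/(0 + 372) = -6/372 = -6*1/372 = -1/62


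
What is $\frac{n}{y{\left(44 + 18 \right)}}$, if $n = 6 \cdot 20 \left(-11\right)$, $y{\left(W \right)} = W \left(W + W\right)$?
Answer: $- \frac{165}{961} \approx -0.1717$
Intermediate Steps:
$y{\left(W \right)} = 2 W^{2}$ ($y{\left(W \right)} = W 2 W = 2 W^{2}$)
$n = -1320$ ($n = 120 \left(-11\right) = -1320$)
$\frac{n}{y{\left(44 + 18 \right)}} = - \frac{1320}{2 \left(44 + 18\right)^{2}} = - \frac{1320}{2 \cdot 62^{2}} = - \frac{1320}{2 \cdot 3844} = - \frac{1320}{7688} = \left(-1320\right) \frac{1}{7688} = - \frac{165}{961}$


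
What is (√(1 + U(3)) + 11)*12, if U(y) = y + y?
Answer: 132 + 12*√7 ≈ 163.75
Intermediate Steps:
U(y) = 2*y
(√(1 + U(3)) + 11)*12 = (√(1 + 2*3) + 11)*12 = (√(1 + 6) + 11)*12 = (√7 + 11)*12 = (11 + √7)*12 = 132 + 12*√7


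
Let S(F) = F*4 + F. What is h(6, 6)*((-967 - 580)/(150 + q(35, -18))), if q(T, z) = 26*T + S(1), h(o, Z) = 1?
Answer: -1547/1065 ≈ -1.4526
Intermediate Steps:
S(F) = 5*F (S(F) = 4*F + F = 5*F)
q(T, z) = 5 + 26*T (q(T, z) = 26*T + 5*1 = 26*T + 5 = 5 + 26*T)
h(6, 6)*((-967 - 580)/(150 + q(35, -18))) = 1*((-967 - 580)/(150 + (5 + 26*35))) = 1*(-1547/(150 + (5 + 910))) = 1*(-1547/(150 + 915)) = 1*(-1547/1065) = -1547/1065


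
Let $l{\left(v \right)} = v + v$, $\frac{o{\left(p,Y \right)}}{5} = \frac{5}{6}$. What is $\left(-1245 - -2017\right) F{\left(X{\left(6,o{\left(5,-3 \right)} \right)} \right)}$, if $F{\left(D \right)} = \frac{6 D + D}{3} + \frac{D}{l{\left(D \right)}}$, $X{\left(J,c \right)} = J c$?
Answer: $\frac{136258}{3} \approx 45419.0$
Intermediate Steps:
$o{\left(p,Y \right)} = \frac{25}{6}$ ($o{\left(p,Y \right)} = 5 \cdot \frac{5}{6} = \frac{25}{6}$)
$l{\left(v \right)} = 2 v$
$F{\left(D \right)} = \frac{1}{2} + \frac{7 D}{3}$ ($F{\left(D \right)} = \frac{6 D + D}{3} + \frac{D}{2 D} = 7 D \frac{1}{3} + D \frac{1}{2 D} = \frac{7 D}{3} + \frac{1}{2} = \frac{1}{2} + \frac{7 D}{3}$)
$\left(-1245 - -2017\right) F{\left(X{\left(6,o{\left(5,-3 \right)} \right)} \right)} = \left(-1245 - -2017\right) \left(\frac{1}{2} + \frac{7 \cdot 6 \cdot \frac{25}{6}}{3}\right) = \left(-1245 + 2017\right) \left(\frac{1}{2} + \frac{7}{3} \cdot 25\right) = 772 \left(\frac{1}{2} + \frac{175}{3}\right) = 772 \cdot \frac{353}{6} = \frac{136258}{3}$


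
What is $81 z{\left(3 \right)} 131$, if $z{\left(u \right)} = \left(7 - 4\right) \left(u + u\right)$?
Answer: $190998$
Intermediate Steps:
$z{\left(u \right)} = 6 u$ ($z{\left(u \right)} = 3 \cdot 2 u = 6 u$)
$81 z{\left(3 \right)} 131 = 81 \cdot 6 \cdot 3 \cdot 131 = 81 \cdot 18 \cdot 131 = 1458 \cdot 131 = 190998$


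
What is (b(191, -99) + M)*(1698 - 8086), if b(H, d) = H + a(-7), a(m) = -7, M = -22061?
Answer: 139750276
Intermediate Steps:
b(H, d) = -7 + H (b(H, d) = H - 7 = -7 + H)
(b(191, -99) + M)*(1698 - 8086) = ((-7 + 191) - 22061)*(1698 - 8086) = (184 - 22061)*(-6388) = -21877*(-6388) = 139750276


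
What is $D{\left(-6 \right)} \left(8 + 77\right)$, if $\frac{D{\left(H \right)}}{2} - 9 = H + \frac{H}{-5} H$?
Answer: $-714$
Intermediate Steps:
$D{\left(H \right)} = 18 + 2 H - \frac{2 H^{2}}{5}$ ($D{\left(H \right)} = 18 + 2 \left(H + \frac{H}{-5} H\right) = 18 + 2 \left(H + H \left(- \frac{1}{5}\right) H\right) = 18 + 2 \left(H + - \frac{H}{5} H\right) = 18 + 2 \left(H - \frac{H^{2}}{5}\right) = 18 - \left(- 2 H + \frac{2 H^{2}}{5}\right) = 18 + 2 H - \frac{2 H^{2}}{5}$)
$D{\left(-6 \right)} \left(8 + 77\right) = \left(18 + 2 \left(-6\right) - \frac{2 \left(-6\right)^{2}}{5}\right) \left(8 + 77\right) = \left(18 - 12 - \frac{72}{5}\right) 85 = \left(- \frac{42}{5}\right) 85 = -714$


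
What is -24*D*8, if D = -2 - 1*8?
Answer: 1920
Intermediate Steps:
D = -10 (D = -2 - 8 = -10)
-24*D*8 = -24*(-10)*8 = 240*8 = 1920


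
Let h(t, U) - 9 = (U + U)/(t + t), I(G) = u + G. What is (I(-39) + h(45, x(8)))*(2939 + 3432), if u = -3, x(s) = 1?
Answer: -9454564/45 ≈ -2.1010e+5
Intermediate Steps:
I(G) = -3 + G
h(t, U) = 9 + U/t (h(t, U) = 9 + (U + U)/(t + t) = 9 + (2*U)/((2*t)) = 9 + (2*U)*(1/(2*t)) = 9 + U/t)
(I(-39) + h(45, x(8)))*(2939 + 3432) = ((-3 - 39) + (9 + 1/45))*(2939 + 3432) = (-42 + (9 + 1*(1/45)))*6371 = (-42 + (9 + 1/45))*6371 = (-42 + 406/45)*6371 = -1484/45*6371 = -9454564/45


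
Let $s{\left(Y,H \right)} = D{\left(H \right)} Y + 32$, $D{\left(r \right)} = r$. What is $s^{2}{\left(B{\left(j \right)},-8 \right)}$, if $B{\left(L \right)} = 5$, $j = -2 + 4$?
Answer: $64$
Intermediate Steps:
$j = 2$
$s{\left(Y,H \right)} = 32 + H Y$ ($s{\left(Y,H \right)} = H Y + 32 = 32 + H Y$)
$s^{2}{\left(B{\left(j \right)},-8 \right)} = \left(32 - 40\right)^{2} = \left(-8\right)^{2} = 64$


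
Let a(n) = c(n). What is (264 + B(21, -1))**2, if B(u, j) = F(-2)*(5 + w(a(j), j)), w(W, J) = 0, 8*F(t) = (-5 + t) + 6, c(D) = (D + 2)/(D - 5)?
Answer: 4439449/64 ≈ 69366.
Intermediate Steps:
c(D) = (2 + D)/(-5 + D)
a(n) = (2 + n)/(-5 + n)
F(t) = 1/8 + t/8 (F(t) = ((-5 + t) + 6)/8 = (1 + t)/8 = 1/8 + t/8)
B(u, j) = -5/8 (B(u, j) = (1/8 + (1/8)*(-2))*(5 + 0) = (1/8 - 1/4)*5 = -1/8*5 = -5/8)
(264 + B(21, -1))**2 = (264 - 5/8)**2 = (2107/8)**2 = 4439449/64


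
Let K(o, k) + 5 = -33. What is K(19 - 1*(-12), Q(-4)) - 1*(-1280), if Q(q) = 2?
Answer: 1242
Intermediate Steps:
K(o, k) = -38 (K(o, k) = -5 - 33 = -38)
K(19 - 1*(-12), Q(-4)) - 1*(-1280) = -38 - 1*(-1280) = -38 + 1280 = 1242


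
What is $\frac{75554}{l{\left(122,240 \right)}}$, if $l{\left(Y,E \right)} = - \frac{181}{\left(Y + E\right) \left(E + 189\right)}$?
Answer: $-64825332$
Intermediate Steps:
$l{\left(Y,E \right)} = - \frac{181}{\left(189 + E\right) \left(E + Y\right)}$ ($l{\left(Y,E \right)} = - \frac{181}{\left(E + Y\right) \left(189 + E\right)} = - \frac{181}{\left(189 + E\right) \left(E + Y\right)}$)
$\frac{75554}{l{\left(122,240 \right)}} = \frac{75554}{\left(-181\right) \frac{1}{240^{2} + 189 \cdot 240 + 189 \cdot 122 + 240 \cdot 122}} = \frac{75554}{\left(-181\right) \frac{1}{57600 + 45360 + 23058 + 29280}} = \frac{75554}{\left(-181\right) \frac{1}{155298}} = \frac{75554}{- \frac{1}{858}} = 75554 \left(-858\right) = -64825332$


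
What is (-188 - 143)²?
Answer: 109561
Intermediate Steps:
(-188 - 143)² = (-331)² = 109561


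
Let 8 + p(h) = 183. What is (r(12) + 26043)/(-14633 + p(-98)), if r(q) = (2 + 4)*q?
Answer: -26115/14458 ≈ -1.8063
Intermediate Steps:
r(q) = 6*q
p(h) = 175 (p(h) = -8 + 183 = 175)
(r(12) + 26043)/(-14633 + p(-98)) = (6*12 + 26043)/(-14633 + 175) = (72 + 26043)/(-14458) = 26115*(-1/14458) = -26115/14458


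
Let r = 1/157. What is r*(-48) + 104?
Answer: 16280/157 ≈ 103.69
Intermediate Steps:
r = 1/157 ≈ 0.0063694
r*(-48) + 104 = (1/157)*(-48) + 104 = -48/157 + 104 = 16280/157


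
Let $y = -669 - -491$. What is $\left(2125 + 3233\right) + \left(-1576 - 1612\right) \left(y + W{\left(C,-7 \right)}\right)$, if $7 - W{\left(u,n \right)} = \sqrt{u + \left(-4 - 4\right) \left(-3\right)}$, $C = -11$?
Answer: $550506 + 3188 \sqrt{13} \approx 5.62 \cdot 10^{5}$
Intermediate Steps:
$W{\left(u,n \right)} = 7 - \sqrt{24 + u}$ ($W{\left(u,n \right)} = 7 - \sqrt{u + \left(-4 - 4\right) \left(-3\right)} = 7 - \sqrt{u - -24} = 7 - \sqrt{u + 24} = 7 - \sqrt{24 + u}$)
$y = -178$ ($y = -669 + 491 = -178$)
$\left(2125 + 3233\right) + \left(-1576 - 1612\right) \left(y + W{\left(C,-7 \right)}\right) = \left(2125 + 3233\right) + \left(-1576 - 1612\right) \left(-178 + \left(7 - \sqrt{24 - 11}\right)\right) = 5358 - 3188 \left(-178 + \left(7 - \sqrt{13}\right)\right) = 5358 - 3188 \left(-171 - \sqrt{13}\right) = 5358 + \left(545148 + 3188 \sqrt{13}\right) = 550506 + 3188 \sqrt{13}$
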